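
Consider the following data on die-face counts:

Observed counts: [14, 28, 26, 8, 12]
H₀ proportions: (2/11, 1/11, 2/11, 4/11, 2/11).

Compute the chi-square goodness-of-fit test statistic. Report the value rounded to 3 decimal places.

n = 88; E_i = n·p_i = [16.00, 8.00, 16.00, 32.00, 16.00]
χ² = (14−16.00)²/16.00 + (28−8.00)²/8.00 + (26−16.00)²/16.00 + (8−32.00)²/32.00 + (12−16.00)²/16.00 = 75.5000
df = 4

test statistic = 75.500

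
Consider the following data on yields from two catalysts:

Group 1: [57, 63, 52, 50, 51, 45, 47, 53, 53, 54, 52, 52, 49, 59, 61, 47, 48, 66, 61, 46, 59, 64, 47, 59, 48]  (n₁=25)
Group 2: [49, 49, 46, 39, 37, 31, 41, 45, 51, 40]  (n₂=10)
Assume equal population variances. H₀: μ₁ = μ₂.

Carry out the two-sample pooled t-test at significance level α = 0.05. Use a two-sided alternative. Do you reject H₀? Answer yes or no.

reject H₀: yes

x̄₁=53.720, s₁=6.235, n₁=25
x̄₂=42.800, s₂=6.303, n₂=10
s_p² = [24·6.235² + 9·6.303²]/33 = 39.1103
SE = √(s_p²·(1/25+1/10)) = 2.3400
t = (53.720−42.800)/2.3400 = 4.6667
df = 33
p-value (two-sided) = 0.00005
At α=0.05: p < α → reject H₀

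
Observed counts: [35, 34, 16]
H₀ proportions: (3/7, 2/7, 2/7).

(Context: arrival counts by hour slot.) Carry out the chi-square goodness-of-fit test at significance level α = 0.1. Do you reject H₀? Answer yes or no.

n = 85; E_i = n·p_i = [36.43, 24.29, 24.29]
χ² = (35−36.43)²/36.43 + (34−24.29)²/24.29 + (16−24.29)²/24.29 = 6.7686
df = 2
p-value (upper-tail) = 0.03390
At α=0.1: p < α → reject H₀

reject H₀: yes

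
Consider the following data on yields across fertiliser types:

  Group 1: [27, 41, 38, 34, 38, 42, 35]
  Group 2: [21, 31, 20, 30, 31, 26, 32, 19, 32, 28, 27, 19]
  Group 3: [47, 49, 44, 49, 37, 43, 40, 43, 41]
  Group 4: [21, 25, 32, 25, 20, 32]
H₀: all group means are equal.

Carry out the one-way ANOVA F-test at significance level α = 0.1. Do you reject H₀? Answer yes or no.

reject H₀: yes

Group means [36.43, 26.33, 43.67, 25.83], grand mean 32.912
SSB = Σnᵢ(x̄ᵢ−x̄)² = 1947.521; SSW = ΣΣ(x−x̄ᵢ)² = 723.214
MSB = 1947.521/3 = 649.1737; MSW = 723.214/30 = 24.1071
F = MSB/MSW = 26.9287
df = (3, 30)
p-value (upper-tail) = 0.00000
At α=0.1: p < α → reject H₀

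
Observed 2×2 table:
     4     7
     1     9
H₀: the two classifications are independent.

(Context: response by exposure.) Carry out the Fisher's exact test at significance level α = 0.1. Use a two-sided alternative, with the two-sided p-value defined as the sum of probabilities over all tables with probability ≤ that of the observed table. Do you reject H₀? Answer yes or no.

Margins: r₁=11, r₂=10, c₁=5, c₂=16, n=21
p_obs = C(11,4)·C(10,1)/C(21,5); sum pmf over tables with pmf ≤ p_obs
p-value (two-sided) = 0.31078
At α=0.1: p ≥ α → fail to reject H₀

reject H₀: no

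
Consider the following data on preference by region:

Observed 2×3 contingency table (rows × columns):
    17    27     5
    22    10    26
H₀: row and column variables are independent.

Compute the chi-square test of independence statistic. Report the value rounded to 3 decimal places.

Row totals [49, 58], col totals [39, 37, 31], n=107
χ² = (17−17.86)²/17.86 + (27−16.94)²/16.94 + (5−14.20)²/14.20 + (22−21.14)²/21.14 + (10−20.06)²/20.06 + (26−16.80)²/16.80 = 22.0768
df = 2

test statistic = 22.077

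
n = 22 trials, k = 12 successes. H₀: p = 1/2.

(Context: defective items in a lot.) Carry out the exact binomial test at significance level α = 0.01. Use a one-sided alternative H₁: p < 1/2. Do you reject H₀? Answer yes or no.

Exact binomial: n=22, k=12, p₀=1/2=0.5000
P(X≤12) from Σ C(n,i)·p₀^i·(1−p₀)^(n−i)
p-value (one-sided, H₁ less) = 0.73827
At α=0.01: p ≥ α → fail to reject H₀

reject H₀: no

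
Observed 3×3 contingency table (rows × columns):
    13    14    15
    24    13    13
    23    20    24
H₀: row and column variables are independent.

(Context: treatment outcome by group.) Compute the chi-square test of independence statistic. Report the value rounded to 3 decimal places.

Row totals [42, 50, 67], col totals [60, 47, 52], n=159
χ² = (13−15.85)²/15.85 + (14−12.42)²/12.42 + (15−13.74)²/13.74 + (24−18.87)²/18.87 + (13−14.78)²/14.78 + (13−16.35)²/16.35 + (23−25.28)²/25.28 + (20−19.81)²/19.81 + (24−21.91)²/21.91 = 3.5353
df = 4

test statistic = 3.535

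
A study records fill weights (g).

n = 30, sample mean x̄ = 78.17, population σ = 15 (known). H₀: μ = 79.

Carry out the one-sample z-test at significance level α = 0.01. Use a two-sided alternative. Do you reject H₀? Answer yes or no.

reject H₀: no

SE = σ/√n = 15/√30 = 2.7386
z = (x̄−μ₀)/SE = (78.17−79)/2.7386 = -0.3031
p-value (two-sided) = 0.76183
At α=0.01: p ≥ α → fail to reject H₀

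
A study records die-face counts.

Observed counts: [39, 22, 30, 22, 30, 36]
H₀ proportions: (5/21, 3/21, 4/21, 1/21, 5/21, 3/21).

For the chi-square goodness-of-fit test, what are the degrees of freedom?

degrees of freedom = 5

df = k − 1 = 6 − 1 = 5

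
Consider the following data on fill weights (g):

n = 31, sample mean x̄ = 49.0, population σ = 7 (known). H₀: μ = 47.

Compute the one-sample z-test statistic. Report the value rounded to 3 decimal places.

SE = σ/√n = 7/√31 = 1.2572
z = (x̄−μ₀)/SE = (49.0−47)/1.2572 = 1.5908

test statistic = 1.591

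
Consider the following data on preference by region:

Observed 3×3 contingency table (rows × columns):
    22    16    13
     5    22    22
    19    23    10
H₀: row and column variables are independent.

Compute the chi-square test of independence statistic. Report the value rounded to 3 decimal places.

Row totals [51, 49, 52], col totals [46, 61, 45], n=152
χ² = (22−15.43)²/15.43 + (16−20.47)²/20.47 + (13−15.10)²/15.10 + (5−14.83)²/14.83 + (22−19.66)²/19.66 + (22−14.51)²/14.51 + (19−15.74)²/15.74 + (23−20.87)²/20.87 + (10−15.39)²/15.39 = 17.5076
df = 4

test statistic = 17.508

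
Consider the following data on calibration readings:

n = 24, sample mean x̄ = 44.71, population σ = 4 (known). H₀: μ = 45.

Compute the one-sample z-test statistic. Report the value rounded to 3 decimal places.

test statistic = -0.355

SE = σ/√n = 4/√24 = 0.8165
z = (x̄−μ₀)/SE = (44.71−45)/0.8165 = -0.3552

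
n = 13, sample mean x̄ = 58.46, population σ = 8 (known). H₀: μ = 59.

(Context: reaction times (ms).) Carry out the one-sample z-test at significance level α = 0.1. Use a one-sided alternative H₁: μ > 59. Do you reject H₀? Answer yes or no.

reject H₀: no

SE = σ/√n = 8/√13 = 2.2188
z = (x̄−μ₀)/SE = (58.46−59)/2.2188 = -0.2434
p-value (one-sided, H₁ greater) = 0.59614
At α=0.1: p ≥ α → fail to reject H₀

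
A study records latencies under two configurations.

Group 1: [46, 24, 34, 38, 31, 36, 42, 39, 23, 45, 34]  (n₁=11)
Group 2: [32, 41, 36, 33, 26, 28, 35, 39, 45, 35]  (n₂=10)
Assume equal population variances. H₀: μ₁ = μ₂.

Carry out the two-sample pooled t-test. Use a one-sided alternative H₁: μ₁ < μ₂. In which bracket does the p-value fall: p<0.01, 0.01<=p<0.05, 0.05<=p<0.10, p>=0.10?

x̄₁=35.636, s₁=7.580, n₁=11
x̄₂=35.000, s₂=5.735, n₂=10
s_p² = [10·7.580² + 9·5.735²]/19 = 45.8182
SE = √(s_p²·(1/11+1/10)) = 2.9576
t = (35.636−35.000)/2.9576 = 0.2152
df = 19
p-value (one-sided, H₁ less) = 0.58403
→ bracket: p>=0.10

p-value bracket: p>=0.10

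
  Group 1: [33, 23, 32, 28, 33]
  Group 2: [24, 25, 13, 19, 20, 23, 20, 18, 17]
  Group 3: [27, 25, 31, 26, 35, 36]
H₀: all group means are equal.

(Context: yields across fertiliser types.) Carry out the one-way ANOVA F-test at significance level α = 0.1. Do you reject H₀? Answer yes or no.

Group means [29.80, 19.89, 30.00], grand mean 25.400
SSB = Σnᵢ(x̄ᵢ−x̄)² = 497.111; SSW = ΣΣ(x−x̄ᵢ)² = 299.689
MSB = 497.111/2 = 248.5556; MSW = 299.689/17 = 17.6288
F = MSB/MSW = 14.0994
df = (2, 17)
p-value (upper-tail) = 0.00025
At α=0.1: p < α → reject H₀

reject H₀: yes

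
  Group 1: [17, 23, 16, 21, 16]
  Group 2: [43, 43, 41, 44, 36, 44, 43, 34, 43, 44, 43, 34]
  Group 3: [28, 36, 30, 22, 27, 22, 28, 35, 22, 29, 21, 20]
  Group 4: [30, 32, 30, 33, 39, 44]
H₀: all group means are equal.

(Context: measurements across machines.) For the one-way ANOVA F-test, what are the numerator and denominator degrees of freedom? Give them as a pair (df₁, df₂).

degrees of freedom = [3, 31]

k = 4 groups, N = 35 total
df = (k−1, N−k) = (4−1, 35−4) = (3, 31)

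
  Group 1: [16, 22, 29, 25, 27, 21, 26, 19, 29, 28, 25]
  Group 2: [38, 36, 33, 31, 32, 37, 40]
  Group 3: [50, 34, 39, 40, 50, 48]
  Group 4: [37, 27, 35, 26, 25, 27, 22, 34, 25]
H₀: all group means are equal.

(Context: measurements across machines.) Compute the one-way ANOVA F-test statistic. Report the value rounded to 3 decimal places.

test statistic = 22.260

Group means [24.27, 35.29, 43.50, 28.67], grand mean 31.303
SSB = Σnᵢ(x̄ᵢ−x̄)² = 1609.859; SSW = ΣΣ(x−x̄ᵢ)² = 699.110
MSB = 1609.859/3 = 536.6198; MSW = 699.110/29 = 24.1073
F = MSB/MSW = 22.2597
df = (3, 29)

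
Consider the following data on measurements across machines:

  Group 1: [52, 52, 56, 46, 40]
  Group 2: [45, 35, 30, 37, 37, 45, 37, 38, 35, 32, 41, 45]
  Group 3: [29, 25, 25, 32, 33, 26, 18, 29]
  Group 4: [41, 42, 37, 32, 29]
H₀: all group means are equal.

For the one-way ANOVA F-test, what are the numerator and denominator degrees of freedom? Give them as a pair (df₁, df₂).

k = 4 groups, N = 30 total
df = (k−1, N−k) = (4−1, 30−4) = (3, 26)

degrees of freedom = [3, 26]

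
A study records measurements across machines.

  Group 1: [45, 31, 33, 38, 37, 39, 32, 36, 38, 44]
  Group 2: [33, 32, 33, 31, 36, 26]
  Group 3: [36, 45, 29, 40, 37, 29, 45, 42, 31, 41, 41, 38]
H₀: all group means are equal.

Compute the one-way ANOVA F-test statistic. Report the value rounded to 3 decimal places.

test statistic = 3.274

Group means [37.30, 31.83, 37.83], grand mean 36.357
SSB = Σnᵢ(x̄ᵢ−x̄)² = 157.829; SSW = ΣΣ(x−x̄ᵢ)² = 602.600
MSB = 157.829/2 = 78.9143; MSW = 602.600/25 = 24.1040
F = MSB/MSW = 3.2739
df = (2, 25)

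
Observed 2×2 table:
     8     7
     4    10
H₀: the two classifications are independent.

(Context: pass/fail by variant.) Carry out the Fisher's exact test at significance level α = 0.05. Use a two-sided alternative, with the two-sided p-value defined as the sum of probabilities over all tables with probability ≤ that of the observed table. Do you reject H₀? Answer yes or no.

reject H₀: no

Margins: r₁=15, r₂=14, c₁=12, c₂=17, n=29
p_obs = C(15,8)·C(14,4)/C(29,12); sum pmf over tables with pmf ≤ p_obs
p-value (two-sided) = 0.26354
At α=0.05: p ≥ α → fail to reject H₀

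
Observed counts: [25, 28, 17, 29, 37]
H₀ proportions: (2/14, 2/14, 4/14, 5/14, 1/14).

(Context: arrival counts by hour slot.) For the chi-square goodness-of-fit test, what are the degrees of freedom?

df = k − 1 = 5 − 1 = 4

degrees of freedom = 4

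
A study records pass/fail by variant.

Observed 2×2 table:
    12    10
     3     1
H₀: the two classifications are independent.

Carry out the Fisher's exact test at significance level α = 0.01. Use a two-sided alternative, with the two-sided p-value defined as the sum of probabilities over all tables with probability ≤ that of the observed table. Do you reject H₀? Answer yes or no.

Margins: r₁=22, r₂=4, c₁=15, c₂=11, n=26
p_obs = C(22,12)·C(4,3)/C(26,15); sum pmf over tables with pmf ≤ p_obs
p-value (two-sided) = 0.61371
At α=0.01: p ≥ α → fail to reject H₀

reject H₀: no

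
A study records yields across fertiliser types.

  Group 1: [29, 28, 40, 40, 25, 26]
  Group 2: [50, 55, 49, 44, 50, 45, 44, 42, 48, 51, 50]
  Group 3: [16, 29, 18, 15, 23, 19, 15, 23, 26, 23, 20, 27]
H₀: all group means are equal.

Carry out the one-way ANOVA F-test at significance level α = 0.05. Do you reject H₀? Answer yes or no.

Group means [31.33, 48.00, 21.17], grand mean 33.448
SSB = Σnᵢ(x̄ᵢ−x̄)² = 4166.172; SSW = ΣΣ(x−x̄ᵢ)² = 631.000
MSB = 4166.172/2 = 2083.0862; MSW = 631.000/26 = 24.2692
F = MSB/MSW = 85.8324
df = (2, 26)
p-value (upper-tail) = 0.00000
At α=0.05: p < α → reject H₀

reject H₀: yes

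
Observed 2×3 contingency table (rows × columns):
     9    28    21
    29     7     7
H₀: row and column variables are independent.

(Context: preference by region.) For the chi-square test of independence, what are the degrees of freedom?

degrees of freedom = 2

df = (r−1)(c−1) = (2−1)·(3−1) = 2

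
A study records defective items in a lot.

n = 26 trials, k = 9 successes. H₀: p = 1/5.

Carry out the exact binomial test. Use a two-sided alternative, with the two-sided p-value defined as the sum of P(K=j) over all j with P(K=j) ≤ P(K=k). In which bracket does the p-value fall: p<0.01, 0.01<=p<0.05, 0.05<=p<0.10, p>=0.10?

Exact binomial: n=26, k=9, p₀=1/5=0.2000
P(X=j) = C(n,j)·p₀^j·(1−p₀)^(n−j); p = Σ P(X=j) over j with P(X=j) ≤ P(X=9)
p-value (two-sided) = 0.08191
→ bracket: 0.05<=p<0.10

p-value bracket: 0.05<=p<0.10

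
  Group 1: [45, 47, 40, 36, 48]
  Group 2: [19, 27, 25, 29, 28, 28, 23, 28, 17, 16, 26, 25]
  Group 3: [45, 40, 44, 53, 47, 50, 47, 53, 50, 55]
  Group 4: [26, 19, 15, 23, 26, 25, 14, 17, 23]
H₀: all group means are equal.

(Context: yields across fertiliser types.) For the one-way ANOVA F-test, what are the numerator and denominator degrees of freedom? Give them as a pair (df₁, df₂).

degrees of freedom = [3, 32]

k = 4 groups, N = 36 total
df = (k−1, N−k) = (4−1, 36−4) = (3, 32)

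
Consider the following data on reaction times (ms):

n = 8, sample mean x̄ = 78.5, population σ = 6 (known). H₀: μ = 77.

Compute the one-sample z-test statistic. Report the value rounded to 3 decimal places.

test statistic = 0.707

SE = σ/√n = 6/√8 = 2.1213
z = (x̄−μ₀)/SE = (78.5−77)/2.1213 = 0.7071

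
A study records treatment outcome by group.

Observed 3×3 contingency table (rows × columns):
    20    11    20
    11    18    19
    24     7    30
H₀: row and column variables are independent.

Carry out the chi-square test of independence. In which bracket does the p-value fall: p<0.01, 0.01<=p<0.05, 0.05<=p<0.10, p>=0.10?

Row totals [51, 48, 61], col totals [55, 36, 69], n=160
χ² = (20−17.53)²/17.53 + (11−11.47)²/11.47 + (20−21.99)²/21.99 + (11−16.50)²/16.50 + (18−10.80)²/10.80 + (19−20.70)²/20.70 + (24−20.97)²/20.97 + (7−13.72)²/13.72 + (30−26.31)²/26.31 = 11.5730
df = 4
p-value (upper-tail) = 0.02083
→ bracket: 0.01<=p<0.05

p-value bracket: 0.01<=p<0.05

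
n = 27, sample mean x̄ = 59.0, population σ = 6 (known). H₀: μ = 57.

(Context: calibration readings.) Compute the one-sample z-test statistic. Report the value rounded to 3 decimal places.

test statistic = 1.732

SE = σ/√n = 6/√27 = 1.1547
z = (x̄−μ₀)/SE = (59.0−57)/1.1547 = 1.7321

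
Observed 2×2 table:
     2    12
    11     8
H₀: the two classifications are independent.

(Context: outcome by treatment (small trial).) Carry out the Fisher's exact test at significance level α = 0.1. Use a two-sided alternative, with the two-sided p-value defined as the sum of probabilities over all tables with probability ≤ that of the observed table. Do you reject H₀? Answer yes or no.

reject H₀: yes

Margins: r₁=14, r₂=19, c₁=13, c₂=20, n=33
p_obs = C(14,2)·C(19,11)/C(33,13); sum pmf over tables with pmf ≤ p_obs
p-value (two-sided) = 0.01508
At α=0.1: p < α → reject H₀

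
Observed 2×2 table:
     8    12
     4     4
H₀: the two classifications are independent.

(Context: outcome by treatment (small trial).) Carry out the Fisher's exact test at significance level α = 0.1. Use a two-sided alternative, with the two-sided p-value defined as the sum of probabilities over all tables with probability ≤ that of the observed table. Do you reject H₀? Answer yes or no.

Margins: r₁=20, r₂=8, c₁=12, c₂=16, n=28
p_obs = C(20,8)·C(8,4)/C(28,12); sum pmf over tables with pmf ≤ p_obs
p-value (two-sided) = 0.69082
At α=0.1: p ≥ α → fail to reject H₀

reject H₀: no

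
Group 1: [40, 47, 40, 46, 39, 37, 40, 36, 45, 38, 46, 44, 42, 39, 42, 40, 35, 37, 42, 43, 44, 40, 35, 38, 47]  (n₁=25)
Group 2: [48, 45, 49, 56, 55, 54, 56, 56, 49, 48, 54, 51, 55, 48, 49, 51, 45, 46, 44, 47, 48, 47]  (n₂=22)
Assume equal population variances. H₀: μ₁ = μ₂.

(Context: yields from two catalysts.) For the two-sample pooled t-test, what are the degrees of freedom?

degrees of freedom = 45

df = n₁ + n₂ − 2 = 25 + 22 − 2 = 45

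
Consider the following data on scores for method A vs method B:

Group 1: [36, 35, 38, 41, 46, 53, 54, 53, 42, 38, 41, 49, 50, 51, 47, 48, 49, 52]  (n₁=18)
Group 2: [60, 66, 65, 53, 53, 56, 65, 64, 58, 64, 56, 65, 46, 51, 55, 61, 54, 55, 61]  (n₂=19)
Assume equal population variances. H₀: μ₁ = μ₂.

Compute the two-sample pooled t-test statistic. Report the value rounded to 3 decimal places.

test statistic = -6.372

x̄₁=45.722, s₁=6.304, n₁=18
x̄₂=58.316, s₂=5.716, n₂=19
s_p² = [17·6.304² + 18·5.716²]/35 = 36.1062
SE = √(s_p²·(1/18+1/19)) = 1.9764
t = (45.722−58.316)/1.9764 = -6.3719
df = 35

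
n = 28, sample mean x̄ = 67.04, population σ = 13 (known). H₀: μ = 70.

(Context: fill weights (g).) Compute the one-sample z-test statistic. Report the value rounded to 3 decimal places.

SE = σ/√n = 13/√28 = 2.4568
z = (x̄−μ₀)/SE = (67.04−70)/2.4568 = -1.2048

test statistic = -1.205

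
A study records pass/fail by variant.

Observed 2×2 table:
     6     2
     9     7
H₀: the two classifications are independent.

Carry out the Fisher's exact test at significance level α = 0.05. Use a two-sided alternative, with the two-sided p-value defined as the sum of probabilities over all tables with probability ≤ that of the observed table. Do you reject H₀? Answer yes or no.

reject H₀: no

Margins: r₁=8, r₂=16, c₁=15, c₂=9, n=24
p_obs = C(8,6)·C(16,9)/C(24,15); sum pmf over tables with pmf ≤ p_obs
p-value (two-sided) = 0.65702
At α=0.05: p ≥ α → fail to reject H₀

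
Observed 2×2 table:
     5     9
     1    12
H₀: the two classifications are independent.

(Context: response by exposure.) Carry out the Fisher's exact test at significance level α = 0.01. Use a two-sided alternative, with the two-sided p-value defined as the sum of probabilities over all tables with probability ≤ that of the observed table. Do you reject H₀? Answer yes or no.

Margins: r₁=14, r₂=13, c₁=6, c₂=21, n=27
p_obs = C(14,5)·C(13,1)/C(27,6); sum pmf over tables with pmf ≤ p_obs
p-value (two-sided) = 0.16473
At α=0.01: p ≥ α → fail to reject H₀

reject H₀: no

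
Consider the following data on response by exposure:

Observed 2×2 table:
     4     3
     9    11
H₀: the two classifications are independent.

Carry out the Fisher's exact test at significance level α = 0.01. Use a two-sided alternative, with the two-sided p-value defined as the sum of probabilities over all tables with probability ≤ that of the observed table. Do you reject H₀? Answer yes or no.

reject H₀: no

Margins: r₁=7, r₂=20, c₁=13, c₂=14, n=27
p_obs = C(7,4)·C(20,9)/C(27,13); sum pmf over tables with pmf ≤ p_obs
p-value (two-sided) = 0.67762
At α=0.01: p ≥ α → fail to reject H₀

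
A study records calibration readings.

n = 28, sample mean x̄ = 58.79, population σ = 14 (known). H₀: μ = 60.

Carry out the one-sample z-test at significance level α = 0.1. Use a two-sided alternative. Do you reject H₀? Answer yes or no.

reject H₀: no

SE = σ/√n = 14/√28 = 2.6458
z = (x̄−μ₀)/SE = (58.79−60)/2.6458 = -0.4573
p-value (two-sided) = 0.64743
At α=0.1: p ≥ α → fail to reject H₀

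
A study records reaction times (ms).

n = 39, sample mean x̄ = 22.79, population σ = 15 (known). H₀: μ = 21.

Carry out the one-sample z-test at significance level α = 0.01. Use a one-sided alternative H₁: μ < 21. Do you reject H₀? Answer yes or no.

SE = σ/√n = 15/√39 = 2.4019
z = (x̄−μ₀)/SE = (22.79−21)/2.4019 = 0.7452
p-value (one-sided, H₁ less) = 0.77194
At α=0.01: p ≥ α → fail to reject H₀

reject H₀: no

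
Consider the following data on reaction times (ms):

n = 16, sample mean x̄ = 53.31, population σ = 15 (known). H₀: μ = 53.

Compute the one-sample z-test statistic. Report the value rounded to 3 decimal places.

SE = σ/√n = 15/√16 = 3.7500
z = (x̄−μ₀)/SE = (53.31−53)/3.7500 = 0.0827

test statistic = 0.083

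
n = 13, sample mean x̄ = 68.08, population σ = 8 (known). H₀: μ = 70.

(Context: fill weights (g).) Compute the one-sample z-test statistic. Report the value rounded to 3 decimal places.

SE = σ/√n = 8/√13 = 2.2188
z = (x̄−μ₀)/SE = (68.08−70)/2.2188 = -0.8653

test statistic = -0.865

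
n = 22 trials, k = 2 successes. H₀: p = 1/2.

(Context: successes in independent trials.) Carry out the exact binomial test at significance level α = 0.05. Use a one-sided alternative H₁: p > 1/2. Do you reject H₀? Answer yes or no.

Exact binomial: n=22, k=2, p₀=1/2=0.5000
P(X≥2) from Σ C(n,i)·p₀^i·(1−p₀)^(n−i)
p-value (one-sided, H₁ greater) = 0.99999
At α=0.05: p ≥ α → fail to reject H₀

reject H₀: no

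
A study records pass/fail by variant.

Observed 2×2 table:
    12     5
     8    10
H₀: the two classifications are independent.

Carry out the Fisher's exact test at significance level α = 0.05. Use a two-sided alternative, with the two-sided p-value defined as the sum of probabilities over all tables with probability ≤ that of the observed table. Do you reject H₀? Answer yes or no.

Margins: r₁=17, r₂=18, c₁=20, c₂=15, n=35
p_obs = C(17,12)·C(18,8)/C(35,20); sum pmf over tables with pmf ≤ p_obs
p-value (two-sided) = 0.17558
At α=0.05: p ≥ α → fail to reject H₀

reject H₀: no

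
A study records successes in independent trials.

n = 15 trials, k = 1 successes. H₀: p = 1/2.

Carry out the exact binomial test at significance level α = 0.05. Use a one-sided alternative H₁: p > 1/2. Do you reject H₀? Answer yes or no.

reject H₀: no

Exact binomial: n=15, k=1, p₀=1/2=0.5000
P(X≥1) from Σ C(n,i)·p₀^i·(1−p₀)^(n−i)
p-value (one-sided, H₁ greater) = 0.99997
At α=0.05: p ≥ α → fail to reject H₀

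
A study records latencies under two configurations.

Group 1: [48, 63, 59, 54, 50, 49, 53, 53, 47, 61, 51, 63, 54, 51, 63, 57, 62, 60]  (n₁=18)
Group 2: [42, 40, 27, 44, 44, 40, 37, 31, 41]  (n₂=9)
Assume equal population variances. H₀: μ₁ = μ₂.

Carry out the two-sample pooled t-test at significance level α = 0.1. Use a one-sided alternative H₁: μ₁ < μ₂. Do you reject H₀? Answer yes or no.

x̄₁=55.444, s₁=5.607, n₁=18
x̄₂=38.444, s₂=5.855, n₂=9
s_p² = [17·5.607² + 8·5.855²]/25 = 32.3467
SE = √(s_p²·(1/18+1/9)) = 2.3219
t = (55.444−38.444)/2.3219 = 7.3217
df = 25
p-value (one-sided, H₁ less) = 1.00000
At α=0.1: p ≥ α → fail to reject H₀

reject H₀: no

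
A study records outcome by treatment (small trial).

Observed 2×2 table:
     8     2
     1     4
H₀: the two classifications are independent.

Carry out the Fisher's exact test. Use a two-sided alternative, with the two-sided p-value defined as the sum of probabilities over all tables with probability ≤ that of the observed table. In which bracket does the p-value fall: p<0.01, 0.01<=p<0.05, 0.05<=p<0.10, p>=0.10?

p-value bracket: 0.05<=p<0.10

Margins: r₁=10, r₂=5, c₁=9, c₂=6, n=15
p_obs = C(10,8)·C(5,1)/C(15,9); sum pmf over tables with pmf ≤ p_obs
p-value (two-sided) = 0.08891
→ bracket: 0.05<=p<0.10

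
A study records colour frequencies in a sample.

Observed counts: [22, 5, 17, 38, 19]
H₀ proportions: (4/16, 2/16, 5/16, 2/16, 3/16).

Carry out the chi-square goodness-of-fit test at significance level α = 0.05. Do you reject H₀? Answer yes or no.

reject H₀: yes

n = 101; E_i = n·p_i = [25.25, 12.62, 31.56, 12.62, 18.94]
χ² = (22−25.25)²/25.25 + (5−12.62)²/12.62 + (17−31.56)²/31.56 + (38−12.62)²/12.62 + (19−18.94)²/18.94 = 62.7439
df = 4
p-value (upper-tail) = 0.00000
At α=0.05: p < α → reject H₀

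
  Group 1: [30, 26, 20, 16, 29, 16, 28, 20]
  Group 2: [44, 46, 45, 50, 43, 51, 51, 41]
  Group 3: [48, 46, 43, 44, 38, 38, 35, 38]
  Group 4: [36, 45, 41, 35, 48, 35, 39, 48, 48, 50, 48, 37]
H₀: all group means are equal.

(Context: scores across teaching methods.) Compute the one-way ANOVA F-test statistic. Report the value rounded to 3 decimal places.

Group means [23.12, 46.38, 41.25, 42.50], grand mean 38.778
SSB = Σnᵢ(x̄ᵢ−x̄)² = 2636.972; SSW = ΣΣ(x−x̄ᵢ)² = 871.250
MSB = 2636.972/3 = 878.9907; MSW = 871.250/32 = 27.2266
F = MSB/MSW = 32.2843
df = (3, 32)

test statistic = 32.284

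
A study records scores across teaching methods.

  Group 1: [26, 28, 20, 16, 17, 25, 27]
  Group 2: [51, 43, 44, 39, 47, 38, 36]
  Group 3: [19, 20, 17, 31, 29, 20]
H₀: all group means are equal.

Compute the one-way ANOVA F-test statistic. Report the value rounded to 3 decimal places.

Group means [22.71, 42.57, 22.67], grand mean 29.650
SSB = Σnᵢ(x̄ᵢ−x̄)² = 1798.074; SSW = ΣΣ(x−x̄ᵢ)² = 486.476
MSB = 1798.074/2 = 899.0369; MSW = 486.476/17 = 28.6162
F = MSB/MSW = 31.4170
df = (2, 17)

test statistic = 31.417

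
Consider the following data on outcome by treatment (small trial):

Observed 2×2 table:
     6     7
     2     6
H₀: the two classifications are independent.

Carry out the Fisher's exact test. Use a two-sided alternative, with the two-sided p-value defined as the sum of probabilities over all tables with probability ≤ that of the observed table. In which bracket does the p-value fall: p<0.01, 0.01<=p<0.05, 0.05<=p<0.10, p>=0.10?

Margins: r₁=13, r₂=8, c₁=8, c₂=13, n=21
p_obs = C(13,6)·C(8,2)/C(21,8); sum pmf over tables with pmf ≤ p_obs
p-value (two-sided) = 0.39986
→ bracket: p>=0.10

p-value bracket: p>=0.10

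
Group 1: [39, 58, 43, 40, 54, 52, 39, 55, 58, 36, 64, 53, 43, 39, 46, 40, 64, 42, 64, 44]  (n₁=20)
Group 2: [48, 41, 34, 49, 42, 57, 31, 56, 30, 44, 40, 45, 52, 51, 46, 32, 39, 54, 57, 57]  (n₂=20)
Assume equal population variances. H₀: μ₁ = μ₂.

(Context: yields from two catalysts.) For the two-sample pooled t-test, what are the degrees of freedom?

df = n₁ + n₂ − 2 = 20 + 20 − 2 = 38

degrees of freedom = 38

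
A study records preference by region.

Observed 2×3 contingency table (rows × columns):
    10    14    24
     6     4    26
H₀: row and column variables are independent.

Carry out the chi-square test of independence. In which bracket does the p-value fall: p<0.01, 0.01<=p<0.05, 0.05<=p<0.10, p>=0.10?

p-value bracket: 0.05<=p<0.10

Row totals [48, 36], col totals [16, 18, 50], n=84
χ² = (10−9.14)²/9.14 + (14−10.29)²/10.29 + (24−28.57)²/28.57 + (6−6.86)²/6.86 + (4−7.71)²/7.71 + (26−21.43)²/21.43 = 5.0238
df = 2
p-value (upper-tail) = 0.08111
→ bracket: 0.05<=p<0.10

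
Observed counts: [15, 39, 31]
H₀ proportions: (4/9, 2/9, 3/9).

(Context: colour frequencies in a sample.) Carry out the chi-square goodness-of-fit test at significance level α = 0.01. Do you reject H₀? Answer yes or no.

reject H₀: yes

n = 85; E_i = n·p_i = [37.78, 18.89, 28.33]
χ² = (15−37.78)²/37.78 + (39−18.89)²/18.89 + (31−28.33)²/28.33 = 35.3971
df = 2
p-value (upper-tail) = 0.00000
At α=0.01: p < α → reject H₀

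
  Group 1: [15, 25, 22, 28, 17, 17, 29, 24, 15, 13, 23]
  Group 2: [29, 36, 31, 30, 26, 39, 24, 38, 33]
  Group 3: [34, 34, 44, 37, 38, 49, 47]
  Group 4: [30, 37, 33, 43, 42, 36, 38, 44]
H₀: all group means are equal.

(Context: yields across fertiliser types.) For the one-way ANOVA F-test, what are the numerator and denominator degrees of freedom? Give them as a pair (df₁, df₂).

degrees of freedom = [3, 31]

k = 4 groups, N = 35 total
df = (k−1, N−k) = (4−1, 35−4) = (3, 31)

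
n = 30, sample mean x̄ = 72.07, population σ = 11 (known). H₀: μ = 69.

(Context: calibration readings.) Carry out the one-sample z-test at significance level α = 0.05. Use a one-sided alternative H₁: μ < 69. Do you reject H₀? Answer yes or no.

reject H₀: no

SE = σ/√n = 11/√30 = 2.0083
z = (x̄−μ₀)/SE = (72.07−69)/2.0083 = 1.5286
p-value (one-sided, H₁ less) = 0.93682
At α=0.05: p ≥ α → fail to reject H₀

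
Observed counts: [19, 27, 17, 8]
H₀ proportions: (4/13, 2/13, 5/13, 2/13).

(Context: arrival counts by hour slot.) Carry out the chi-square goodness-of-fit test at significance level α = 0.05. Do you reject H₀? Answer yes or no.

reject H₀: yes

n = 71; E_i = n·p_i = [21.85, 10.92, 27.31, 10.92]
χ² = (19−21.85)²/21.85 + (27−10.92)²/10.92 + (17−27.31)²/27.31 + (8−10.92)²/10.92 = 28.7063
df = 3
p-value (upper-tail) = 0.00000
At α=0.05: p < α → reject H₀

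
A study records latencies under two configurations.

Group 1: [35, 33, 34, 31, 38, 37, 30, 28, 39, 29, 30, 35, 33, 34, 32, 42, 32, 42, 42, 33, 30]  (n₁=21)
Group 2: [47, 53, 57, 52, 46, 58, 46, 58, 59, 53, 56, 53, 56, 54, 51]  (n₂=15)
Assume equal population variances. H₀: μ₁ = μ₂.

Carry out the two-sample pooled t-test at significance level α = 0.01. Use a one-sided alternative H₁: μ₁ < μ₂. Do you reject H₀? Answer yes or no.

x̄₁=34.238, s₁=4.312, n₁=21
x̄₂=53.267, s₂=4.301, n₂=15
s_p² = [20·4.312² + 14·4.301²]/34 = 18.5513
SE = √(s_p²·(1/21+1/15)) = 1.4561
t = (34.238−53.267)/1.4561 = -13.0684
df = 34
p-value (one-sided, H₁ less) = 0.00000
At α=0.01: p < α → reject H₀

reject H₀: yes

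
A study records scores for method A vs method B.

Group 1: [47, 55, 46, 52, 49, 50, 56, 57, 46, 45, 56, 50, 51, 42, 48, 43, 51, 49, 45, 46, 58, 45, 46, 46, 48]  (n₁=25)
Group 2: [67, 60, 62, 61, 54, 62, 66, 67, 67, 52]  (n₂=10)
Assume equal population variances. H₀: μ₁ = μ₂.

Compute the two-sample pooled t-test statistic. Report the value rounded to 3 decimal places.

x̄₁=49.080, s₁=4.481, n₁=25
x̄₂=61.800, s₂=5.371, n₂=10
s_p² = [24·4.481² + 9·5.371²]/33 = 22.4679
SE = √(s_p²·(1/25+1/10)) = 1.7736
t = (49.080−61.800)/1.7736 = -7.1720
df = 33

test statistic = -7.172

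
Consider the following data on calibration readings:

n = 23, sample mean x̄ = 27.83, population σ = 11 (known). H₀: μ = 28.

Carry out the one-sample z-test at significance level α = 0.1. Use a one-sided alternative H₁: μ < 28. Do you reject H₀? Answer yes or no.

reject H₀: no

SE = σ/√n = 11/√23 = 2.2937
z = (x̄−μ₀)/SE = (27.83−28)/2.2937 = -0.0741
p-value (one-sided, H₁ less) = 0.47046
At α=0.1: p ≥ α → fail to reject H₀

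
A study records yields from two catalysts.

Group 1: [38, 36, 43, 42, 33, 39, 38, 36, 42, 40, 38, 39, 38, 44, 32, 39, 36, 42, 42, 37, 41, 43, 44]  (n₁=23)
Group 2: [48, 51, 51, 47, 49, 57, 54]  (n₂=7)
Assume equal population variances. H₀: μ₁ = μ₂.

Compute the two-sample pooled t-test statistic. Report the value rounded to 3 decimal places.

x̄₁=39.217, s₁=3.316, n₁=23
x̄₂=51.000, s₂=3.512, n₂=7
s_p² = [22·3.316² + 6·3.512²]/28 = 11.2826
SE = √(s_p²·(1/23+1/7)) = 1.4499
t = (39.217−51.000)/1.4499 = -8.1262
df = 28

test statistic = -8.126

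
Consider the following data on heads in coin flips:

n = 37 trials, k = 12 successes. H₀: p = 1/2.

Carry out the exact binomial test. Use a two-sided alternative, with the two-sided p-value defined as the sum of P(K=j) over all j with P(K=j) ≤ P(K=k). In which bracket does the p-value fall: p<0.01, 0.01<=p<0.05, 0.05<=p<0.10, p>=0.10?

p-value bracket: 0.01<=p<0.05

Exact binomial: n=37, k=12, p₀=1/2=0.5000
P(X=j) = C(n,j)·p₀^j·(1−p₀)^(n−j); p = Σ P(X=j) over j with P(X=j) ≤ P(X=12)
p-value (two-sided) = 0.04703
→ bracket: 0.01<=p<0.05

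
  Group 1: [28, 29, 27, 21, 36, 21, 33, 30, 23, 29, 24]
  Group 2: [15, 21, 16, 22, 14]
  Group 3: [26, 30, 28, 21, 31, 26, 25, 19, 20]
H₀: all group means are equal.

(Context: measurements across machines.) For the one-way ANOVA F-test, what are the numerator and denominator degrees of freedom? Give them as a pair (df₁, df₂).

k = 3 groups, N = 25 total
df = (k−1, N−k) = (3−1, 25−3) = (2, 22)

degrees of freedom = [2, 22]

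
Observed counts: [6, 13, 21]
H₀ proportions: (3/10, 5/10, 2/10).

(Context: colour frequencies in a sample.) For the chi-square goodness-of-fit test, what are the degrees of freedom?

degrees of freedom = 2

df = k − 1 = 3 − 1 = 2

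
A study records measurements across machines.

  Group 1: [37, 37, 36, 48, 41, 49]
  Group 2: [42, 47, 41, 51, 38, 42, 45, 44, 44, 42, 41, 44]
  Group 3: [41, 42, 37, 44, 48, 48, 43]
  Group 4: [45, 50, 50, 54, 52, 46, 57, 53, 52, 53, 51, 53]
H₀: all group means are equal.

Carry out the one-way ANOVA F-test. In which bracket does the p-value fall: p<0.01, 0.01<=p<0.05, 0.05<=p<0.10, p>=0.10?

Group means [41.33, 43.42, 43.29, 51.33], grand mean 45.622
SSB = Σnᵢ(x̄ᵢ−x̄)² = 598.357; SSW = ΣΣ(x−x̄ᵢ)² = 502.345
MSB = 598.357/3 = 199.4525; MSW = 502.345/33 = 15.2226
F = MSB/MSW = 13.1024
df = (3, 33)
p-value (upper-tail) = 0.00001
→ bracket: p<0.01

p-value bracket: p<0.01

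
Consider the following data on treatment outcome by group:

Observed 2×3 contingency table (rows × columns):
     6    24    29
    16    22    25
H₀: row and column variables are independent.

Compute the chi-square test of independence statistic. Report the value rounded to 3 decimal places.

test statistic = 4.803

Row totals [59, 63], col totals [22, 46, 54], n=122
χ² = (6−10.64)²/10.64 + (24−22.25)²/22.25 + (29−26.11)²/26.11 + (16−11.36)²/11.36 + (22−23.75)²/23.75 + (25−27.89)²/27.89 = 4.8027
df = 2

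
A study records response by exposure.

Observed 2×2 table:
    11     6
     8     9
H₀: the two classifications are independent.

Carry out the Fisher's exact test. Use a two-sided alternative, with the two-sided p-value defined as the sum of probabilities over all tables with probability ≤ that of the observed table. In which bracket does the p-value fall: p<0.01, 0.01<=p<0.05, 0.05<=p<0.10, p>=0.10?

Margins: r₁=17, r₂=17, c₁=19, c₂=15, n=34
p_obs = C(17,11)·C(17,8)/C(34,19); sum pmf over tables with pmf ≤ p_obs
p-value (two-sided) = 0.49053
→ bracket: p>=0.10

p-value bracket: p>=0.10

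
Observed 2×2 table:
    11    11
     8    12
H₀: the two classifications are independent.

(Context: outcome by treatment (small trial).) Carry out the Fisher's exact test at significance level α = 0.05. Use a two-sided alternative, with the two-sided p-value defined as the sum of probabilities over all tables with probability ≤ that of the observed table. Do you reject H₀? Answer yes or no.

Margins: r₁=22, r₂=20, c₁=19, c₂=23, n=42
p_obs = C(22,11)·C(20,8)/C(42,19); sum pmf over tables with pmf ≤ p_obs
p-value (two-sided) = 0.55120
At α=0.05: p ≥ α → fail to reject H₀

reject H₀: no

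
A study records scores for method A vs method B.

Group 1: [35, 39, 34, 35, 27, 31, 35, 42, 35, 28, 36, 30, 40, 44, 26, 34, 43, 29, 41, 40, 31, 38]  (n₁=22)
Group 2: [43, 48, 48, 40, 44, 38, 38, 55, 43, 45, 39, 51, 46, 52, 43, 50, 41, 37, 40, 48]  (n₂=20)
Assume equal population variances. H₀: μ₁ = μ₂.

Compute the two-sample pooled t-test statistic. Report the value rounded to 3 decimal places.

test statistic = -5.739

x̄₁=35.136, s₁=5.321, n₁=22
x̄₂=44.450, s₂=5.176, n₂=20
s_p² = [21·5.321² + 19·5.176²]/40 = 27.5885
SE = √(s_p²·(1/22+1/20)) = 1.6228
t = (35.136−44.450)/1.6228 = -5.7393
df = 40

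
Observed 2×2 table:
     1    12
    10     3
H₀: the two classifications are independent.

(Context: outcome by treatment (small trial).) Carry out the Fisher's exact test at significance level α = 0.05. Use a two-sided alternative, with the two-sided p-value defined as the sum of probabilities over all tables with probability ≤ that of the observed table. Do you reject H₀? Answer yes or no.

reject H₀: yes

Margins: r₁=13, r₂=13, c₁=11, c₂=15, n=26
p_obs = C(13,1)·C(13,10)/C(26,11); sum pmf over tables with pmf ≤ p_obs
p-value (two-sided) = 0.00098
At α=0.05: p < α → reject H₀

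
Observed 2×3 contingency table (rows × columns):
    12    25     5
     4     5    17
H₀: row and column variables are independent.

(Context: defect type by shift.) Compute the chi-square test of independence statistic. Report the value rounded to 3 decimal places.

Row totals [42, 26], col totals [16, 30, 22], n=68
χ² = (12−9.88)²/9.88 + (25−18.53)²/18.53 + (5−13.59)²/13.59 + (4−6.12)²/6.12 + (5−11.47)²/11.47 + (17−8.41)²/8.41 = 21.2929
df = 2

test statistic = 21.293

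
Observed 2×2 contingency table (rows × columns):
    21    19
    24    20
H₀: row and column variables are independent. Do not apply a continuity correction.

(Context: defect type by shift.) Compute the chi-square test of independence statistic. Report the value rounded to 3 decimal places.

Row totals [40, 44], col totals [45, 39], n=84
χ² = (21−21.43)²/21.43 + (19−18.57)²/18.57 + (24−23.57)²/23.57 + (20−20.43)²/20.43 = 0.0352
df = 1

test statistic = 0.035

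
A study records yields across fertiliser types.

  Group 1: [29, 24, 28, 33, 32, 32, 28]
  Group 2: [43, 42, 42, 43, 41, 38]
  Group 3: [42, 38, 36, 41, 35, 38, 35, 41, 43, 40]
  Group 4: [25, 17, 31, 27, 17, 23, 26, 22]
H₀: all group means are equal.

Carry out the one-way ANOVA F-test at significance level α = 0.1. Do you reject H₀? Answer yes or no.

reject H₀: yes

Group means [29.43, 41.50, 38.90, 23.50], grand mean 33.290
SSB = Σnᵢ(x̄ᵢ−x̄)² = 1590.273; SSW = ΣΣ(x−x̄ᵢ)² = 318.114
MSB = 1590.273/3 = 530.0909; MSW = 318.114/27 = 11.7820
F = MSB/MSW = 44.9916
df = (3, 27)
p-value (upper-tail) = 0.00000
At α=0.1: p < α → reject H₀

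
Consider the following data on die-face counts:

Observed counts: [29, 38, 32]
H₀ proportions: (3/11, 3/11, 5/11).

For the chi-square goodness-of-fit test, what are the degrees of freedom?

degrees of freedom = 2

df = k − 1 = 3 − 1 = 2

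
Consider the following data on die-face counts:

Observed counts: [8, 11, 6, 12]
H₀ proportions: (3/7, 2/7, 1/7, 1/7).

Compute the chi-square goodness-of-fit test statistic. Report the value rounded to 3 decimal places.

n = 37; E_i = n·p_i = [15.86, 10.57, 5.29, 5.29]
χ² = (8−15.86)²/15.86 + (11−10.57)²/10.57 + (6−5.29)²/5.29 + (12−5.29)²/5.29 = 12.5360
df = 3

test statistic = 12.536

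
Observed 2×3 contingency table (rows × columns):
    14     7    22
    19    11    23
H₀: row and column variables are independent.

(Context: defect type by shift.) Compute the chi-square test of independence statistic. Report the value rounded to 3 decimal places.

test statistic = 0.634

Row totals [43, 53], col totals [33, 18, 45], n=96
χ² = (14−14.78)²/14.78 + (7−8.06)²/8.06 + (22−20.16)²/20.16 + (19−18.22)²/18.22 + (11−9.94)²/9.94 + (23−24.84)²/24.84 = 0.6339
df = 2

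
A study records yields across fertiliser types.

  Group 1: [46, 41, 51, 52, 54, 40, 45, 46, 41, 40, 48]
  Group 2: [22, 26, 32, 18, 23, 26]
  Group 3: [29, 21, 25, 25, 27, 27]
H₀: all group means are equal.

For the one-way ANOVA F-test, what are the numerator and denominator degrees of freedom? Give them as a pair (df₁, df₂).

degrees of freedom = [2, 20]

k = 3 groups, N = 23 total
df = (k−1, N−k) = (3−1, 23−3) = (2, 20)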